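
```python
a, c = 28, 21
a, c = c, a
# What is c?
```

Trace:
`a, c = 28, 21` → a = 28; c = 21
`a, c = c, a` → a = 21; c = 28
So c = 28

Answer: 28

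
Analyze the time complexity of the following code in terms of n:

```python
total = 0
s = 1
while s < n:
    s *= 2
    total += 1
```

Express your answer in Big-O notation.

Each loop level contributes: log n. Multiplying the contributions gives O(log n).

Answer: O(log n)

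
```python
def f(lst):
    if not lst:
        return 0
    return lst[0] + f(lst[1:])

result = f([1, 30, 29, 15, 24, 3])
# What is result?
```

1 + 30 + 29 + 15 + 24 + 3 + 0 = 102

Answer: 102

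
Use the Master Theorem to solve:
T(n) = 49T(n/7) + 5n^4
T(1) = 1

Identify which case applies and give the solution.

a=49, b=7, f(n)=5n^4. log_7(49) = 2. Since c=4 > 2 and the regularity condition holds (49(n/7)^4 = (49/7^4)n^4 with 49/7^4 < 1), Case 3 applies: T(n) = Θ(f(n)) = O(n^4).

Answer: O(n^4) - Case 3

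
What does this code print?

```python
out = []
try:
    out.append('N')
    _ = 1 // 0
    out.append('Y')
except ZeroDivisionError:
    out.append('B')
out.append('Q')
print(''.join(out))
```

Execution trace: 'N' (try body) → 'B' (except ZeroDivisionError) → 'Q' (after the try/except). Output: NBQ

Answer: NBQ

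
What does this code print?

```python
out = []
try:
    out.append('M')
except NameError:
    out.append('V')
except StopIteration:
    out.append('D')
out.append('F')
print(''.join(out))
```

Execution trace: 'M' (try body, no exception) → 'F' (after the try/except). Output: MF

Answer: MF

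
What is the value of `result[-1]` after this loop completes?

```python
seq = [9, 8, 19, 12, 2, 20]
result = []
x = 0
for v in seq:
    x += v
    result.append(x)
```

Cumulative sum ends at 70
`result` takes the values: [] → [9] → [9, 17] → [9, 17, 36] → [9, 17, 36, 48] → [9, 17, 36, 48, 50] → [9, 17, 36, 48, 50, 70]
So `result[-1]` = 70

Answer: 70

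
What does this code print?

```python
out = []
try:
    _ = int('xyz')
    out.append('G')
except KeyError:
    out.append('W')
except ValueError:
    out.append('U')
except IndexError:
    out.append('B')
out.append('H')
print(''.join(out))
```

Execution trace: 'U' (except ValueError) → 'H' (after the try/except). Output: UH

Answer: UH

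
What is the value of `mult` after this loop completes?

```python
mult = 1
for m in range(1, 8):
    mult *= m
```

7! = 5040
`mult` takes the values: 1 → 2 → 6 → 24 → 120 → 720 → 5040

Answer: 5040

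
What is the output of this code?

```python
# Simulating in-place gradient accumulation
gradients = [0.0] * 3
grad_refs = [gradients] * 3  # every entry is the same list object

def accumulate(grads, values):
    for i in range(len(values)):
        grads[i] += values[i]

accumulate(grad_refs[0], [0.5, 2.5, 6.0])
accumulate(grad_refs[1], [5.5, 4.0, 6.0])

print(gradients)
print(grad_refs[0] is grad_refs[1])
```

Key concept: gradient accumulation aliasing.
Step by step:
`gradients = [0.0] * 3` → gradients = [0.0, 0.0, 0.0]
`grad_refs = [gradients] * 3` → grad_refs = [[0.0, 0.0, 0.0], [0.0, 0.0, 0.0], [0.0, 0.0, 0.0]]
`accumulate(grad_refs[0], [0.5, 2.5, 6.0])` → gradients = [0.5, 2.5, 6.0]; grad_refs = [[0.5, 2.5, 6.0], [0.5, 2.5, 6.0], [0.5, 2.5, 6.0]]
`accumulate(grad_refs[1], [5.5, 4.0, 6.0])` → gradients = [6.0, 6.5, 12.0]; grad_refs = [[6.0, 6.5, 12.0], [6.0, 6.5, 12.0], [6.0, 6.5, 12.0]]
`print(gradients)` → prints [6.0, 6.5, 12.0]
`print(grad_refs[0] is grad_refs[1])` → prints True

Answer:
[6.0, 6.5, 12.0]
True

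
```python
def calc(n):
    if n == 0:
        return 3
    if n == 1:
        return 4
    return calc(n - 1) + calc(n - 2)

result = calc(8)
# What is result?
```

Build up from base cases: calc(0)=3, calc(1)=4, calc(2)=7, calc(3)=11, calc(4)=18, calc(5)=29, calc(6)=47, ..., calc(8)=123

Answer: 123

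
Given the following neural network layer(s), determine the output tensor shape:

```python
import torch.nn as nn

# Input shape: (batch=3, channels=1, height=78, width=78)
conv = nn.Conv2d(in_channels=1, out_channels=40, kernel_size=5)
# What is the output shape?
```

Input: (3, 1, 78, 78) -> Output: (3, 40, 74, 74)

Answer: (3, 40, 74, 74)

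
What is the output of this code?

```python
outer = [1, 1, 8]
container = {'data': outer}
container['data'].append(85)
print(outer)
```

Key concept: dict holds reference to list.
Step by step:
`outer = [1, 1, 8]` → outer = [1, 1, 8]
`container = {'data': outer}` → container = {'data': [1, 1, 8]}
`container['data'].append(85)` → outer = [1, 1, 8, 85]; container = {'data': [1, 1, 8, 85]}
`print(outer)` → prints [1, 1, 8, 85]

Answer: [1, 1, 8, 85]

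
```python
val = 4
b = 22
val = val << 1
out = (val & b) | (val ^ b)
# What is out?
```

Trace:
`val = 4` → val = 4
`b = 22` → b = 22
`val = val << 1` → val = 8
`out = (val & b) | (val ^ b)` → out = 30
So out = 30

Answer: 30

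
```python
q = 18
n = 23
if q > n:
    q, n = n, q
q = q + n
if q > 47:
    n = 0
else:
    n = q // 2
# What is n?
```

Trace:
`q = 18` → q = 18
`n = 23` → n = 23
`if q > n: ...` → q > n is False → no variable changes
`q = q + n` → q = 41
`if q > 47: ...` → q > 47 is False, take else branch → n = 20
So n = 20

Answer: 20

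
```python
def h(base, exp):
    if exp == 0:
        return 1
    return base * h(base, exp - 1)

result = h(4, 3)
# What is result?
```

h(4, 3) = 4 * 4 * 4 = 64

Answer: 64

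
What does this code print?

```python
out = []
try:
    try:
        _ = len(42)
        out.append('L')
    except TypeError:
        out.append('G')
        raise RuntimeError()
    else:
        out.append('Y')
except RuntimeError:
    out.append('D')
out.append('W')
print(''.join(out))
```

Execution trace: 'G' (inner except TypeError) → 'D' (outer except RuntimeError) → 'W' (after the try/except). Output: GDW

Answer: GDW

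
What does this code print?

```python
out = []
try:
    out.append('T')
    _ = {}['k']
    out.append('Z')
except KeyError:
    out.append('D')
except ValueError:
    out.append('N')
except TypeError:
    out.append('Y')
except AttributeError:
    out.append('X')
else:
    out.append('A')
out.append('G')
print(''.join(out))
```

Execution trace: 'T' (try body) → 'D' (except KeyError) → 'G' (after the try/except). Output: TDG

Answer: TDG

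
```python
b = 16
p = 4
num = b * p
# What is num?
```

Trace:
`b = 16` → b = 16
`p = 4` → p = 4
`num = b * p` → num = 64
So num = 64

Answer: 64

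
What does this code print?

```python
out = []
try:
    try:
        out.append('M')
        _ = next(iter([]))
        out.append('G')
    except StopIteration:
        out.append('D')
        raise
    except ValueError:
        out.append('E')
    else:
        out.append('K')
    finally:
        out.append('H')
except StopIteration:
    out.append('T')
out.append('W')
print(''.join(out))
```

Execution trace: 'M' (inner try body) → 'D' (inner except StopIteration) → 'H' (inner finally) → 'T' (outer except StopIteration) → 'W' (after the try/except). Output: MDHTW

Answer: MDHTW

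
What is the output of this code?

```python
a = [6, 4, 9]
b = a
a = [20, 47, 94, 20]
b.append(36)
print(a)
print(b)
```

Key concept: rebinding vs mutation: a is rebound to a new list, b still points at the original.
Step by step:
`a = [6, 4, 9]` → a = [6, 4, 9]
`b = a` → b = [6, 4, 9] (same object as a)
`a = [20, 47, 94, 20]` → a = [20, 47, 94, 20]
`b.append(36)` → b = [6, 4, 9, 36]
`print(a)` → prints [20, 47, 94, 20]
`print(b)` → prints [6, 4, 9, 36]

Answer:
[20, 47, 94, 20]
[6, 4, 9, 36]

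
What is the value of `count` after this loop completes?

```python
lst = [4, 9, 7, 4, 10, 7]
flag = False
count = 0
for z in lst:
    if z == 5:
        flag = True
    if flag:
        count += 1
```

Count elements after first 5 in [4, 9, 7, 4, 10, 7]
`count` takes the values: 0

Answer: 0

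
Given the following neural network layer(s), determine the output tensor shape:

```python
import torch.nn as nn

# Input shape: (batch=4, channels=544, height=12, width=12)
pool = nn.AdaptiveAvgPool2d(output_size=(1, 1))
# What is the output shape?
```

Input: (4, 544, 12, 12) -> Output: (4, 544, 1, 1)

Answer: (4, 544, 1, 1)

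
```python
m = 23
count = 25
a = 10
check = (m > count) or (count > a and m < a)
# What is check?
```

Trace:
`m = 23` → m = 23
`count = 25` → count = 25
`a = 10` → a = 10
`check = (m > count) or (count > a and m < a)` → check = False
So check = False

Answer: False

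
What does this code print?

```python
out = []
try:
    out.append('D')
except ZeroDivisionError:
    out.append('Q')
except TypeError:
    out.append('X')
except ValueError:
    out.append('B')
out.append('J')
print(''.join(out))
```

Execution trace: 'D' (try body, no exception) → 'J' (after the try/except). Output: DJ

Answer: DJ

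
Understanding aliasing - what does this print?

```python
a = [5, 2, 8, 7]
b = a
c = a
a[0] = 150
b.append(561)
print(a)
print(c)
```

Key concept: multiple aliases.
Step by step:
`a = [5, 2, 8, 7]` → a = [5, 2, 8, 7]
`b = a` → b = [5, 2, 8, 7] (same object as a)
`c = a` → c = [5, 2, 8, 7] (same object as a, b)
`a[0] = 150` → a = [150, 2, 8, 7] (same object as b, c); b = [150, 2, 8, 7] (same object as a, c); c = [150, 2, 8, 7] (same object as a, b)
`b.append(561)` → a = [150, 2, 8, 7, 561] (same object as b, c); b = [150, 2, 8, 7, 561] (same object as a, c); c = [150, 2, 8, 7, 561] (same object as a, b)
`print(a)` → prints [150, 2, 8, 7, 561]
`print(c)` → prints [150, 2, 8, 7, 561]

Answer:
[150, 2, 8, 7, 561]
[150, 2, 8, 7, 561]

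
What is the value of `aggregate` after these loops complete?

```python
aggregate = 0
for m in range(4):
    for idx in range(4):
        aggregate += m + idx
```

Sum of all m+idx for m,idx in 4x4
`aggregate` takes the values: 0 → 1 → 3 → 6 → 7 → 9 → 12 → 16 → 18 → 21 → 25 → 30 → 33 → 37 → 42 → 48

Answer: 48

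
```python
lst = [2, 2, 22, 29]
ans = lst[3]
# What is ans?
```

Trace:
`lst = [2, 2, 22, 29]` → lst = [2, 2, 22, 29]
`ans = lst[3]` → ans = 29
So ans = 29

Answer: 29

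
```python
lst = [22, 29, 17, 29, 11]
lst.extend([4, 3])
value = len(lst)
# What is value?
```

Trace:
`lst = [22, 29, 17, 29, 11]` → lst = [22, 29, 17, 29, 11]
`lst.extend([4, 3])` → lst = [22, 29, 17, 29, 11, 4, 3]
`value = len(lst)` → value = 7
So value = 7

Answer: 7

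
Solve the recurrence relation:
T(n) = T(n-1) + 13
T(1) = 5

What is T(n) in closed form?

Unrolling: T(n) = T(1) + 13·(n-1) = 5 + 13(n-1) = 13n - 8.

Answer: T(n) = 13n - 8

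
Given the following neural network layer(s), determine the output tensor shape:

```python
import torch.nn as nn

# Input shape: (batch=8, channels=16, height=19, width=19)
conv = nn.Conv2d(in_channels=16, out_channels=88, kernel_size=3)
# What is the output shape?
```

Input: (8, 16, 19, 19) -> Output: (8, 88, 17, 17)

Answer: (8, 88, 17, 17)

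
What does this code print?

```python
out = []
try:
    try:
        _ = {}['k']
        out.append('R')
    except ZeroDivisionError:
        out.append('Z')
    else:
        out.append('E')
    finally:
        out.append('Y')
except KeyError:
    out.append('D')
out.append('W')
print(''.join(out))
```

Execution trace: 'Y' (finally) → 'D' (outer except KeyError) → 'W' (after the try/except). Output: YDW

Answer: YDW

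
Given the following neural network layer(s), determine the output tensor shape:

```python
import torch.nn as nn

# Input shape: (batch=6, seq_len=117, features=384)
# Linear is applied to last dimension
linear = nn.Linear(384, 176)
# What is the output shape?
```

Input: (6, 117, 384) -> Output: (6, 117, 176)

Answer: (6, 117, 176)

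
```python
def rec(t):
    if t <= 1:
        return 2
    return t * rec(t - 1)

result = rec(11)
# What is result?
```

rec(11) = 11 * 10 * 9 * 8 * 7 * 6 * 5 * 4 * 3 * 2 * 2 = 79833600

Answer: 79833600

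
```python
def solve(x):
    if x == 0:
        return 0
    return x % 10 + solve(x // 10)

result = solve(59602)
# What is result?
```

Sum of digits of 59602: 2 + 0 + 6 + 9 + 5 = 22

Answer: 22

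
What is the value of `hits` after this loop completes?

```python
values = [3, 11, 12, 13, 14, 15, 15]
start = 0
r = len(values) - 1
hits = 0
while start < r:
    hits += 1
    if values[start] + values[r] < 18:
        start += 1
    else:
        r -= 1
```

Steps to find pair summing to 18
`hits` takes the values: 0 → 1 → 2 → 3 → 4 → 5 → 6

Answer: 6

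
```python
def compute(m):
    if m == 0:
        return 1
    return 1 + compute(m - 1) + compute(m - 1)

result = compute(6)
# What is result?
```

compute(m) = 1 + 2·compute(m-1), compute(0)=1. Closed form: (1+1)·2^6 - 1 = 127.

Answer: 127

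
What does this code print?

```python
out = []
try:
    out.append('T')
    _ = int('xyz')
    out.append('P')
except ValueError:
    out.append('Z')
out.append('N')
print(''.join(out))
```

Execution trace: 'T' (try body) → 'Z' (except ValueError) → 'N' (after the try/except). Output: TZN

Answer: TZN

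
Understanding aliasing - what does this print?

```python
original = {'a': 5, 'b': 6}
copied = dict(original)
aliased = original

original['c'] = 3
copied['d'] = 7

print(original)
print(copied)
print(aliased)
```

Key concept: dict() creates copy, assignment creates alias.
Step by step:
`original = {'a': 5, 'b': 6}` → original = {'a': 5, 'b': 6}
`copied = dict(original)` → copied = {'a': 5, 'b': 6}
`aliased = original` → aliased = {'a': 5, 'b': 6} (same object as original)
`original['c'] = 3` → original = {'a': 5, 'b': 6, 'c': 3} (same object as aliased); aliased = {'a': 5, 'b': 6, 'c': 3} (same object as original)
`copied['d'] = 7` → copied = {'a': 5, 'b': 6, 'd': 7}
`print(original)` → prints {'a': 5, 'b': 6, 'c': 3}
`print(copied)` → prints {'a': 5, 'b': 6, 'd': 7}
`print(aliased)` → prints {'a': 5, 'b': 6, 'c': 3}

Answer:
{'a': 5, 'b': 6, 'c': 3}
{'a': 5, 'b': 6, 'd': 7}
{'a': 5, 'b': 6, 'c': 3}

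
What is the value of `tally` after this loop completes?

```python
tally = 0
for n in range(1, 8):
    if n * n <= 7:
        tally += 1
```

Count numbers where n² ≤ 7
`tally` takes the values: 0 → 1 → 2

Answer: 2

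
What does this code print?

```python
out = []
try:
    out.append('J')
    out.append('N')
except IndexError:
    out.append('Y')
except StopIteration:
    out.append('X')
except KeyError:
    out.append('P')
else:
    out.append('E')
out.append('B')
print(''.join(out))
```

Execution trace: 'J' (try body) → 'N' (try body, no exception) → 'E' (else) → 'B' (after the try/except). Output: JNEB

Answer: JNEB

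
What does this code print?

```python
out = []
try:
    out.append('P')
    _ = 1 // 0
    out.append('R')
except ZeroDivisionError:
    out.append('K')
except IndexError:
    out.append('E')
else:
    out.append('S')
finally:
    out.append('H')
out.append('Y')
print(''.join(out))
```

Execution trace: 'P' (try body) → 'K' (except ZeroDivisionError) → 'H' (finally) → 'Y' (after the try/except). Output: PKHY

Answer: PKHY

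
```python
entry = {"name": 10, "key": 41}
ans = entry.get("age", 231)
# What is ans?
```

Trace:
`entry = {"name": 10, "key": 41}` → entry = {'name': 10, 'key': 41}
`ans = entry.get("age", 231)` → ans = 231
So ans = 231

Answer: 231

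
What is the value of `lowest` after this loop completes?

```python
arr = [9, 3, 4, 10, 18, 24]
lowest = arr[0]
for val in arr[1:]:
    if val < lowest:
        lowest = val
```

Minimum of [9, 3, 4, 10, 18, 24]
`lowest` takes the values: 9 → 3

Answer: 3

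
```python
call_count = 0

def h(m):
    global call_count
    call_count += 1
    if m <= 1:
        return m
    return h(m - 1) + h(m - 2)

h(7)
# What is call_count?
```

Calls(m) = 1 + Calls(m-1) + Calls(m-2); Calls(0)=Calls(1)=1. For m=7 this gives 41.

Answer: 41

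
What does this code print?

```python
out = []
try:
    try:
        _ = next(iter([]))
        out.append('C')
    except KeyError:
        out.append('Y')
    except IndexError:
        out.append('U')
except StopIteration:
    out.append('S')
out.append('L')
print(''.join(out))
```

Execution trace: 'S' (outer except StopIteration) → 'L' (after the try/except). Output: SL

Answer: SL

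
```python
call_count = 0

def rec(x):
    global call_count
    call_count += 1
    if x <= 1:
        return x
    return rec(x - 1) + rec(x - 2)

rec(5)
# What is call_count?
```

Calls(x) = 1 + Calls(x-1) + Calls(x-2); Calls(0)=Calls(1)=1. For x=5 this gives 15.

Answer: 15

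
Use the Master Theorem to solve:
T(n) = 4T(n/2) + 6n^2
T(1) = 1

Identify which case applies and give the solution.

a=4, b=2, f(n)=6n^2. log_2(4) = 2. Since c=2 = 2, Case 2 applies: T(n) = Θ(n^log_b(a) · log n) = O(n^2 log n).

Answer: O(n^2 log n) - Case 2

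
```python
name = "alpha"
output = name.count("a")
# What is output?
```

Trace:
`name = "alpha"` → name = 'alpha'
`output = name.count("a")` → output = 2
So output = 2

Answer: 2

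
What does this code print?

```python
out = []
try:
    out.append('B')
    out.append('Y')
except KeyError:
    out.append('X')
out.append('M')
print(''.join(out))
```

Execution trace: 'B' (try body) → 'Y' (try body, no exception) → 'M' (after the try/except). Output: BYM

Answer: BYM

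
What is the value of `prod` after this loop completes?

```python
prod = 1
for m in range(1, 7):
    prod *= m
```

6! = 720
`prod` takes the values: 1 → 2 → 6 → 24 → 120 → 720

Answer: 720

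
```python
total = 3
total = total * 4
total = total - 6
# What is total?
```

Trace:
`total = 3` → total = 3
`total = total * 4` → total = 12
`total = total - 6` → total = 6
So total = 6

Answer: 6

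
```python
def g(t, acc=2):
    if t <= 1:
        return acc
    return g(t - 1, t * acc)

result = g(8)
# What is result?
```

Accumulator trace (n, acc): (8, 2) -> (7, 16) -> (6, 112) -> (5, 672) -> (4, 3360) -> (3, 13440) -> (2, 40320) -> (1, 80640) -> return 80640

Answer: 80640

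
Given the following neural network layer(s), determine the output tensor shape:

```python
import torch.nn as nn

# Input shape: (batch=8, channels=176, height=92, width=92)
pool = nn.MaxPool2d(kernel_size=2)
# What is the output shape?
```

Input: (8, 176, 92, 92) -> Output: (8, 176, 46, 46)

Answer: (8, 176, 46, 46)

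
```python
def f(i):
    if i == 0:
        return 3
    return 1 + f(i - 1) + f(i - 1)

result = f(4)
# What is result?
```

f(i) = 1 + 2·f(i-1), f(0)=3. Closed form: (3+1)·2^4 - 1 = 63.

Answer: 63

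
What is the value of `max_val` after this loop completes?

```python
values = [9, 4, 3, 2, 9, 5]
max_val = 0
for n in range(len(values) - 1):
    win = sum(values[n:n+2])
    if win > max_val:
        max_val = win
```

Max sum of 2-element window in [9, 4, 3, 2, 9, 5]
`max_val` takes the values: 0 → 13 → 14

Answer: 14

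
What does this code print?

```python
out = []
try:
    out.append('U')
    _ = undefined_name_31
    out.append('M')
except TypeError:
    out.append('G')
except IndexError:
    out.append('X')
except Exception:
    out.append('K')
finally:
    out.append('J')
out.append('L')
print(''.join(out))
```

Execution trace: 'U' (try body) → 'K' (except Exception) → 'J' (finally) → 'L' (after the try/except). Output: UKJL

Answer: UKJL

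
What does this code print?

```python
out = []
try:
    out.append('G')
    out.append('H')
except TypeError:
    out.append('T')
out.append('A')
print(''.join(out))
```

Execution trace: 'G' (try body) → 'H' (try body, no exception) → 'A' (after the try/except). Output: GHA

Answer: GHA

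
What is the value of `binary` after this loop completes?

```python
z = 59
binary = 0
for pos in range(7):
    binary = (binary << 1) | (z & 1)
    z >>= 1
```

Reverse lowest 7 bits of 59
`binary` takes the values: 0 → 1 → 3 → 6 → 13 → 27 → 55 → 110

Answer: 110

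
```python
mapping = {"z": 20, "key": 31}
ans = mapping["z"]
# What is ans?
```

Trace:
`mapping = {"z": 20, "key": 31}` → mapping = {'z': 20, 'key': 31}
`ans = mapping["z"]` → ans = 20
So ans = 20

Answer: 20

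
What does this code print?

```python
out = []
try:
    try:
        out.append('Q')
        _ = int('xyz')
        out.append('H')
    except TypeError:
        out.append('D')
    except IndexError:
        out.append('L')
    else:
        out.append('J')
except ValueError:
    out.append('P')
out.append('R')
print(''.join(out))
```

Execution trace: 'Q' (try body) → 'P' (outer except ValueError) → 'R' (after the try/except). Output: QPR

Answer: QPR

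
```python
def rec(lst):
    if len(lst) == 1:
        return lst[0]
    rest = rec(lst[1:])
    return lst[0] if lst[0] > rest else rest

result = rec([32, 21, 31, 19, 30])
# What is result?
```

Recursive max over [32, 21, 31, 19, 30] = 32

Answer: 32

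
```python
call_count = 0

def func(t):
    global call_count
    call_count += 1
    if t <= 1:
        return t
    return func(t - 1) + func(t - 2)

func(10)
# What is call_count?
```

Calls(t) = 1 + Calls(t-1) + Calls(t-2); Calls(0)=Calls(1)=1. For t=10 this gives 177.

Answer: 177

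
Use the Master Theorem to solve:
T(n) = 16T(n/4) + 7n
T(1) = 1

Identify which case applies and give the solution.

a=16, b=4, f(n)=7n. log_4(16) = 2. Since c=1 < 2, Case 1 applies: T(n) = Θ(n^log_b(a)) = O(n^2).

Answer: O(n^2) - Case 1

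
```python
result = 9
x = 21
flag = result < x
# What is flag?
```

Trace:
`result = 9` → result = 9
`x = 21` → x = 21
`flag = result < x` → flag = True
So flag = True

Answer: True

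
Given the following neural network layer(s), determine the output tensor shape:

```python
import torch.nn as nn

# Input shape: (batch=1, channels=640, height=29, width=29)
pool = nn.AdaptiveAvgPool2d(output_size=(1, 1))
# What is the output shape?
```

Input: (1, 640, 29, 29) -> Output: (1, 640, 1, 1)

Answer: (1, 640, 1, 1)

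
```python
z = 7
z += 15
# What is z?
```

Trace:
`z = 7` → z = 7
`z += 15` → z = 22
So z = 22

Answer: 22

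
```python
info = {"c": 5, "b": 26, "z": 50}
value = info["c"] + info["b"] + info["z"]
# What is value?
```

Trace:
`info = {"c": 5, "b": 26, "z": 50}` → info = {'c': 5, 'b': 26, 'z': 50}
`value = info["c"] + info["b"] + info["z"]` → value = 81
So value = 81

Answer: 81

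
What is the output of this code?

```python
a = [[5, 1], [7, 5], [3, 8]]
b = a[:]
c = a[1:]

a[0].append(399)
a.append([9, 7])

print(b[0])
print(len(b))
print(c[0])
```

Key concept: slice with nested mutation.
Step by step:
`a = [[5, 1], [7, 5], [3, 8]]` → a = [[5, 1], [7, 5], [3, 8]]
`b = a[:]` → b = [[5, 1], [7, 5], [3, 8]]
`c = a[1:]` → c = [[7, 5], [3, 8]]
`a[0].append(399)` → a = [[5, 1, 399], [7, 5], [3, 8]]; b = [[5, 1, 399], [7, 5], [3, 8]]
`a.append([9, 7])` → a = [[5, 1, 399], [7, 5], [3, 8], [9, 7]]
`print(b[0])` → prints [5, 1, 399]
`print(len(b))` → prints 3
`print(c[0])` → prints [7, 5]

Answer:
[5, 1, 399]
3
[7, 5]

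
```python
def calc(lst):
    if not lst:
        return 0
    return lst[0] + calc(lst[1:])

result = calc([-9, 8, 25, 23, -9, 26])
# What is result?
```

(-9) + 8 + 25 + 23 + (-9) + 26 + 0 = 64

Answer: 64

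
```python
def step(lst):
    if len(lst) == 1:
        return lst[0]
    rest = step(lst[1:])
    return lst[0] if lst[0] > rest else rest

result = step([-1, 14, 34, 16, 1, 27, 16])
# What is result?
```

Recursive max over [-1, 14, 34, 16, 1, 27, 16] = 34

Answer: 34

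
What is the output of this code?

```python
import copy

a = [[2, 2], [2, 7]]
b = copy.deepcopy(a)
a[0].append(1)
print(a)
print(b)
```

Key concept: deep copy is fully independent.
Step by step:
`a = [[2, 2], [2, 7]]` → a = [[2, 2], [2, 7]]
`b = copy.deepcopy(a)` → b = [[2, 2], [2, 7]]
`a[0].append(1)` → a = [[2, 2, 1], [2, 7]]
`print(a)` → prints [[2, 2, 1], [2, 7]]
`print(b)` → prints [[2, 2], [2, 7]]

Answer:
[[2, 2, 1], [2, 7]]
[[2, 2], [2, 7]]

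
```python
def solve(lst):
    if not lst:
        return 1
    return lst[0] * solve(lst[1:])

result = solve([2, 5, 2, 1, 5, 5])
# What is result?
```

Product over [2, 5, 2, 1, 5, 5] = 2 * 5 * 2 * 1 * 5 * 5 = 500

Answer: 500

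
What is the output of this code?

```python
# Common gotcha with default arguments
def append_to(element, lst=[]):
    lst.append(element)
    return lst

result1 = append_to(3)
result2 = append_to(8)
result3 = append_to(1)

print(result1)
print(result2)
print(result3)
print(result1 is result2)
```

Key concept: mutable default argument gotcha.
Step by step:
`result1 = append_to(3)` → result1 = [3]
`result2 = append_to(8)` → result1 = [3, 8] (same object as result2); result2 = [3, 8] (same object as result1)
`result3 = append_to(1)` → result1 = [3, 8, 1] (same object as result2, result3); result2 = [3, 8, 1] (same object as result1, result3); result3 = [3, 8, 1] (same object as result1, result2)
`print(result1)` → prints [3, 8, 1]
`print(result2)` → prints [3, 8, 1]
`print(result3)` → prints [3, 8, 1]
`print(result1 is result2)` → prints True

Answer:
[3, 8, 1]
[3, 8, 1]
[3, 8, 1]
True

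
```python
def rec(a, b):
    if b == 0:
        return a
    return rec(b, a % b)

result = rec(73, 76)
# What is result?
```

rec(73, 76) -> rec(76, 73) -> rec(73, 3) -> rec(3, 1) -> rec(1, 0) -> 1

Answer: 1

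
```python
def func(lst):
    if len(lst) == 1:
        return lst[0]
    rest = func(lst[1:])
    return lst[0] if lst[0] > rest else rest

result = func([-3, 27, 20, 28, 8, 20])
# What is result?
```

Recursive max over [-3, 27, 20, 28, 8, 20] = 28

Answer: 28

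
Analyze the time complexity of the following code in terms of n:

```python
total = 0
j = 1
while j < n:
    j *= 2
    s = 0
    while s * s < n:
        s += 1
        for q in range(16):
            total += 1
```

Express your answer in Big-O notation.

Each loop level contributes: log n × √n × 1. Multiplying the contributions gives O(√n log n).

Answer: O(√n log n)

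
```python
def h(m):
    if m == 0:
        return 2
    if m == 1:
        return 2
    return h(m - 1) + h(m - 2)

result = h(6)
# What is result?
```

Build up from base cases: h(0)=2, h(1)=2, h(2)=4, h(3)=6, h(4)=10, h(5)=16, h(6)=26

Answer: 26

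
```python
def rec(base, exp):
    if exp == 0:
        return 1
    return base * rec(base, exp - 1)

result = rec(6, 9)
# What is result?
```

rec(6, 9) = 6 * 6 * 6 * 6 * 6 * 6 * 6 * 6 * 6 = 10077696

Answer: 10077696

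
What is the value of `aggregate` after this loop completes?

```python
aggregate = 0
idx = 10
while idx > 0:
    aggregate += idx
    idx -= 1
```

Sum 10 down to 1
`aggregate` takes the values: 0 → 10 → 19 → 27 → 34 → 40 → 45 → 49 → 52 → 54 → 55

Answer: 55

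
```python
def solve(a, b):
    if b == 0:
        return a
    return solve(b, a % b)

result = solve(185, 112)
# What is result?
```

solve(185, 112) -> solve(112, 73) -> solve(73, 39) -> solve(39, 34) -> solve(34, 5) -> solve(5, 4) -> solve(4, 1) -> solve(1, 0) -> 1

Answer: 1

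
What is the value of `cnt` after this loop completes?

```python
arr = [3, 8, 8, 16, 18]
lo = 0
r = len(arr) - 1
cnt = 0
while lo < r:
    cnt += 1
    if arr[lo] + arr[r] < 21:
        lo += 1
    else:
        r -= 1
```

Steps to find pair summing to 21
`cnt` takes the values: 0 → 1 → 2 → 3 → 4

Answer: 4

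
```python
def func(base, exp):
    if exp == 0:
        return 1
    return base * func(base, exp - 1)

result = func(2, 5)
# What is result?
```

func(2, 5) = 2 * 2 * 2 * 2 * 2 = 32

Answer: 32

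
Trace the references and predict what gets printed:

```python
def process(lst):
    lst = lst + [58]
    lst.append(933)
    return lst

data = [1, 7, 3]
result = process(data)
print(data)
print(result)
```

Key concept: rebinding parameter vs mutation.
Step by step:
`data = [1, 7, 3]` → data = [1, 7, 3]
`result = process(data)` → result = [1, 7, 3, 58, 933]
`print(data)` → prints [1, 7, 3]
`print(result)` → prints [1, 7, 3, 58, 933]

Answer:
[1, 7, 3]
[1, 7, 3, 58, 933]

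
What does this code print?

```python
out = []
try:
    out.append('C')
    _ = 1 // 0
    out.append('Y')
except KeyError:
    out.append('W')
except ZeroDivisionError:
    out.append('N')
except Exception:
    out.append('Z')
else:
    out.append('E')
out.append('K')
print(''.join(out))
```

Execution trace: 'C' (try body) → 'N' (except ZeroDivisionError) → 'K' (after the try/except). Output: CNK

Answer: CNK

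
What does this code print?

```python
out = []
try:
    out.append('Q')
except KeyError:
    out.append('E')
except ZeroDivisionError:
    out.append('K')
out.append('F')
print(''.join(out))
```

Execution trace: 'Q' (try body, no exception) → 'F' (after the try/except). Output: QF

Answer: QF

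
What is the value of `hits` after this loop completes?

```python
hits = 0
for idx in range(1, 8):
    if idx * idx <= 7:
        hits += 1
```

Count numbers where idx² ≤ 7
`hits` takes the values: 0 → 1 → 2

Answer: 2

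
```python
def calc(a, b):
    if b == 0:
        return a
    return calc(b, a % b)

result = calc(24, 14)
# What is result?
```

calc(24, 14) -> calc(14, 10) -> calc(10, 4) -> calc(4, 2) -> calc(2, 0) -> 2

Answer: 2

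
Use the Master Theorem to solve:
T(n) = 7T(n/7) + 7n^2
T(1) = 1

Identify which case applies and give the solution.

a=7, b=7, f(n)=7n^2. log_7(7) = 1. Since c=2 > 1 and the regularity condition holds (7(n/7)^2 = (7/7^2)n^2 with 7/7^2 < 1), Case 3 applies: T(n) = Θ(f(n)) = O(n^2).

Answer: O(n^2) - Case 3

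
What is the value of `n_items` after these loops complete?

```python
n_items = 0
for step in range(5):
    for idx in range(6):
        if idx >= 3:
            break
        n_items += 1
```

Inner breaks at 3, outer runs 5 times
`n_items` takes the values: 0 → 1 → 2 → 3 → 4 → 5 → 6 → 7 → 8 → 9 → 10 → 11 → 12 → 13 → 14 → 15

Answer: 15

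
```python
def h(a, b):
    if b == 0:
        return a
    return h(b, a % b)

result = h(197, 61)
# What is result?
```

h(197, 61) -> h(61, 14) -> h(14, 5) -> h(5, 4) -> h(4, 1) -> h(1, 0) -> 1

Answer: 1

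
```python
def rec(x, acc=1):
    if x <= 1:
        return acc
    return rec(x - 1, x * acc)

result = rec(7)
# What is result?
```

Accumulator trace (n, acc): (7, 1) -> (6, 7) -> (5, 42) -> (4, 210) -> (3, 840) -> (2, 2520) -> (1, 5040) -> return 5040

Answer: 5040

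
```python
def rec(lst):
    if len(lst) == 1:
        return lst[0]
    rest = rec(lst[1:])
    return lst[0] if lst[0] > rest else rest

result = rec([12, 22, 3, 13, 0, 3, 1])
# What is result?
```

Recursive max over [12, 22, 3, 13, 0, 3, 1] = 22

Answer: 22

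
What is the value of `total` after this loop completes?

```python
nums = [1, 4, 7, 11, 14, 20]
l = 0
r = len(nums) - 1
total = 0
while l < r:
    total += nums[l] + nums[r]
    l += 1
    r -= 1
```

Sum of pairs from ends
`total` takes the values: 0 → 21 → 39 → 57

Answer: 57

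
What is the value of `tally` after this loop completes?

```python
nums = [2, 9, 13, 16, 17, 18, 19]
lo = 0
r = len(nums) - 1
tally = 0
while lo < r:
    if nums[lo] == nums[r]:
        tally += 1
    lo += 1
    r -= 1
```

Count matching pairs from ends
`tally` takes the values: 0

Answer: 0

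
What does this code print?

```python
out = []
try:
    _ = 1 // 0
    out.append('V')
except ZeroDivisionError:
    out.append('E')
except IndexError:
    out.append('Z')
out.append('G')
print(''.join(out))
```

Execution trace: 'E' (except ZeroDivisionError) → 'G' (after the try/except). Output: EG

Answer: EG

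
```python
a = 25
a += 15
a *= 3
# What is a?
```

Trace:
`a = 25` → a = 25
`a += 15` → a = 40
`a *= 3` → a = 120
So a = 120

Answer: 120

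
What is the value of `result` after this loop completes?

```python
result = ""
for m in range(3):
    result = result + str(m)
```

Concatenate digits 0 to 2
`result` takes the values: "" → "0" → "01" → "012"

Answer: "012"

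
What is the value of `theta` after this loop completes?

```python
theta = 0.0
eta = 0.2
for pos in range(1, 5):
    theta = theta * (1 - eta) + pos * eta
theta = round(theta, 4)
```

Moving average with lr=0.2
`theta` takes the values: 0.0 → 0.2 → 0.56 → 1.048 → 1.6384

Answer: 1.6384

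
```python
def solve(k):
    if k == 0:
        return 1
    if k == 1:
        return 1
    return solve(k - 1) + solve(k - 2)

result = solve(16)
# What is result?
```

Build up from base cases: solve(0)=1, solve(1)=1, solve(2)=2, solve(3)=3, solve(4)=5, solve(5)=8, solve(6)=13, ..., solve(16)=1597

Answer: 1597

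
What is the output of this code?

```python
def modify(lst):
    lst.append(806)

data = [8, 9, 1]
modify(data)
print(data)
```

Key concept: function modifies passed list.
Step by step:
`data = [8, 9, 1]` → data = [8, 9, 1]
`modify(data)` → data = [8, 9, 1, 806]
`print(data)` → prints [8, 9, 1, 806]

Answer: [8, 9, 1, 806]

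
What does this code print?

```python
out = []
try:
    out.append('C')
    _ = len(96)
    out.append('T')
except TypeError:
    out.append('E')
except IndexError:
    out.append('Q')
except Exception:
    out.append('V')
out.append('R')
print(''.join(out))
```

Execution trace: 'C' (try body) → 'E' (except TypeError) → 'R' (after the try/except). Output: CER

Answer: CER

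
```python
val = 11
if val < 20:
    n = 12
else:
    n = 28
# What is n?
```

Trace:
`val = 11` → val = 11
`if val < 20: ...` → val < 20 is True → n = 12
So n = 12

Answer: 12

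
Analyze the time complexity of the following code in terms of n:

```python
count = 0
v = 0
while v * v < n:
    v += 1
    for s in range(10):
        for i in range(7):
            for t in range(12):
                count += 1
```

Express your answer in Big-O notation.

Each loop level contributes: √n × 1 × 1 × 1. Multiplying the contributions gives O(√n).

Answer: O(√n)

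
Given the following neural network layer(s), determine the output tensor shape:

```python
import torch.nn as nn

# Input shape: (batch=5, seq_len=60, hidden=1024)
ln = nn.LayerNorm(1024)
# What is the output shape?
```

Input: (5, 60, 1024) -> Output: (5, 60, 1024)

Answer: (5, 60, 1024)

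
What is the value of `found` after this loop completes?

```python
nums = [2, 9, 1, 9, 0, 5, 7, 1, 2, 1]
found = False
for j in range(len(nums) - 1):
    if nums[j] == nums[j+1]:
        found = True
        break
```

Check consecutive duplicates in [2, 9, 1, 9, 0, 5, 7, 1, 2, 1]
`found` takes the values: False

Answer: False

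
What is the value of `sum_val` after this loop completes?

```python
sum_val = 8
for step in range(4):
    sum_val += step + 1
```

Start at 8, add 1 to 4 = 18
`sum_val` takes the values: 8 → 9 → 11 → 14 → 18

Answer: 18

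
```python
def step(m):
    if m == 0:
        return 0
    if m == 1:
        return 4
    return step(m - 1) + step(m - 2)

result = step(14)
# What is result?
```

Build up from base cases: step(0)=0, step(1)=4, step(2)=4, step(3)=8, step(4)=12, step(5)=20, step(6)=32, ..., step(14)=1508

Answer: 1508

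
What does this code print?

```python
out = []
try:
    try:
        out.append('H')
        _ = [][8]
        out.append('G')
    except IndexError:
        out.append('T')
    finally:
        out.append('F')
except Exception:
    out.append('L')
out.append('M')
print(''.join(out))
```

Execution trace: 'H' (inner try body) → 'T' (inner except IndexError) → 'F' (inner finally) → 'M' (after the try/except). Output: HTFM

Answer: HTFM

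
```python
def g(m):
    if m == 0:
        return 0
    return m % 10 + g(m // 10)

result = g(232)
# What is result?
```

Sum of digits of 232: 2 + 3 + 2 = 7

Answer: 7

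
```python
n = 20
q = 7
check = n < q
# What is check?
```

Trace:
`n = 20` → n = 20
`q = 7` → q = 7
`check = n < q` → check = False
So check = False

Answer: False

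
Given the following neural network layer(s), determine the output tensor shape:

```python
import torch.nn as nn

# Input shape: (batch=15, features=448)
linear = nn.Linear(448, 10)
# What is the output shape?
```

Input: (15, 448) -> Output: (15, 10)

Answer: (15, 10)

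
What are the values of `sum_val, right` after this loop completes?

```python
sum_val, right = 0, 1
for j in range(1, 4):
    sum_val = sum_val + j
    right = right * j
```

Sum and factorial of 1 to 3
`sum_val, right` takes the values: (0, 1) → (1, 1) → (3, 1) → (3, 2) → (6, 2) → (6, 6)

Answer: 6, 6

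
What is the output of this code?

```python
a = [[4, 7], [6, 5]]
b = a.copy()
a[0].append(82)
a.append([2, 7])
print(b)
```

Key concept: shallow copy with nested lists.
Step by step:
`a = [[4, 7], [6, 5]]` → a = [[4, 7], [6, 5]]
`b = a.copy()` → b = [[4, 7], [6, 5]]
`a[0].append(82)` → a = [[4, 7, 82], [6, 5]]; b = [[4, 7, 82], [6, 5]]
`a.append([2, 7])` → a = [[4, 7, 82], [6, 5], [2, 7]]
`print(b)` → prints [[4, 7, 82], [6, 5]]

Answer: [[4, 7, 82], [6, 5]]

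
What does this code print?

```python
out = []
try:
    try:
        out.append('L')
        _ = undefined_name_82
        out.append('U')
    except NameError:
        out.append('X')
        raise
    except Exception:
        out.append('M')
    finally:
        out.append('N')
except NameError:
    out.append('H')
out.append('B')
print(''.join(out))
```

Execution trace: 'L' (inner try body) → 'X' (inner except NameError) → 'N' (inner finally) → 'H' (outer except NameError) → 'B' (after the try/except). Output: LXNHB

Answer: LXNHB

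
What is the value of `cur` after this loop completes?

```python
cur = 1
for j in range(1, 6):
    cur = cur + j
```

Start at 1, add 1 through 5
`cur` takes the values: 1 → 2 → 4 → 7 → 11 → 16

Answer: 16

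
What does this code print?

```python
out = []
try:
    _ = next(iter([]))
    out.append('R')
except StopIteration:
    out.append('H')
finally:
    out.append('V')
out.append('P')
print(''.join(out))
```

Execution trace: 'H' (except StopIteration) → 'V' (finally) → 'P' (after the try/except). Output: HVP

Answer: HVP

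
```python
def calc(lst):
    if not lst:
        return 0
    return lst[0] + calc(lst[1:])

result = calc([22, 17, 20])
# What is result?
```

22 + 17 + 20 + 0 = 59

Answer: 59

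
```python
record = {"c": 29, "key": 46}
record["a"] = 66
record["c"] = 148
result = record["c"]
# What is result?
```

Trace:
`record = {"c": 29, "key": 46}` → record = {'c': 29, 'key': 46}
`record["a"] = 66` → record = {'c': 29, 'key': 46, 'a': 66}
`record["c"] = 148` → record = {'c': 148, 'key': 46, 'a': 66}
`result = record["c"]` → result = 148
So result = 148

Answer: 148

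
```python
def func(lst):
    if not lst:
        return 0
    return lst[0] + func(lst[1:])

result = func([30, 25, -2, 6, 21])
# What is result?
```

30 + 25 + (-2) + 6 + 21 + 0 = 80

Answer: 80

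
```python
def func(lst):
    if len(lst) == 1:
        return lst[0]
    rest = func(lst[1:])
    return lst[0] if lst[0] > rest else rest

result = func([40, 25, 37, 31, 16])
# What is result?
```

Recursive max over [40, 25, 37, 31, 16] = 40

Answer: 40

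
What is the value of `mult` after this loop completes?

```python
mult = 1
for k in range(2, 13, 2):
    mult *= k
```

Product of even numbers 2 to 12
`mult` takes the values: 1 → 2 → 8 → 48 → 384 → 3840 → 46080

Answer: 46080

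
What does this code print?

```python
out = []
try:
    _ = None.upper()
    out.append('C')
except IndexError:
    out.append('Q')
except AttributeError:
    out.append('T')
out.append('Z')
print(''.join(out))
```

Execution trace: 'T' (except AttributeError) → 'Z' (after the try/except). Output: TZ

Answer: TZ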